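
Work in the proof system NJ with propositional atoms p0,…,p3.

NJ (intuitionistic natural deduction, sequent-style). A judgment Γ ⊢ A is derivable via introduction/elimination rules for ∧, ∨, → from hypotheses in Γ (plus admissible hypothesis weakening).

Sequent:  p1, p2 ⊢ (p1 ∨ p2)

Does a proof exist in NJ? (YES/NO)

Derivation trace:
[∨I₁] p1, p2 ⊢ (p1 ∨ p2)
  [Wk] p1, p2 ⊢ p1
    [Ax] p1 ⊢ p1

Result: YES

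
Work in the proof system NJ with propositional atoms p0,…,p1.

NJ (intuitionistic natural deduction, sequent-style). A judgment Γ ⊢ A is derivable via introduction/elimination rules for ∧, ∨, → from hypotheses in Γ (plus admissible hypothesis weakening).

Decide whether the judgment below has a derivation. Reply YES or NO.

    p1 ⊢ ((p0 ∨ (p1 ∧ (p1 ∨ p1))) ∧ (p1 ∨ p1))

Proof tree:
[∧I] p1 ⊢ ((p0 ∨ (p1 ∧ (p1 ∨ p1))) ∧ (p1 ∨ p1))
  [∨I₂] p1 ⊢ (p0 ∨ (p1 ∧ (p1 ∨ p1)))
    [∧I] p1 ⊢ (p1 ∧ (p1 ∨ p1))
      [Ax] p1 ⊢ p1
      [∨I₂] p1 ⊢ (p1 ∨ p1)
        [Ax] p1 ⊢ p1
  [∨I₂] p1 ⊢ (p1 ∨ p1)
    [Ax] p1 ⊢ p1

Result: YES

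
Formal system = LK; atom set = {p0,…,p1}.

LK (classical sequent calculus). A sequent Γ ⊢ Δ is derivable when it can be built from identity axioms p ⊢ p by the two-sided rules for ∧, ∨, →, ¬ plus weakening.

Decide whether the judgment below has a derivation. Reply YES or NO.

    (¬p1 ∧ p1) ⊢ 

Derivation trace:
[∧L] (¬p1 ∧ p1) ⊢ 
  [¬L] p1, ¬p1 ⊢ 
    [Ax] p1 ⊢ p1

Result: YES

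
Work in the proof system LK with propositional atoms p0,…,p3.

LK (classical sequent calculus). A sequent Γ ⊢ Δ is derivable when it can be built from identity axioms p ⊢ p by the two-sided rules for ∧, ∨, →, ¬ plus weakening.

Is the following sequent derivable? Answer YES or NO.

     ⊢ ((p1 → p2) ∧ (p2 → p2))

Search for a countermodel by truth-table:
  v=0000: Γ:[] Δ:[((p1 → p2) ∧ (p2 → p2))=T] refutes=False
  v=0001: Γ:[] Δ:[((p1 → p2) ∧ (p2 → p2))=T] refutes=False
  v=0010: Γ:[] Δ:[((p1 → p2) ∧ (p2 → p2))=T] refutes=False
  v=0011: Γ:[] Δ:[((p1 → p2) ∧ (p2 → p2))=T] refutes=False
  v=0100: Γ:[] Δ:[((p1 → p2) ∧ (p2 → p2))=F] refutes=True  ← countermodel

Result: NO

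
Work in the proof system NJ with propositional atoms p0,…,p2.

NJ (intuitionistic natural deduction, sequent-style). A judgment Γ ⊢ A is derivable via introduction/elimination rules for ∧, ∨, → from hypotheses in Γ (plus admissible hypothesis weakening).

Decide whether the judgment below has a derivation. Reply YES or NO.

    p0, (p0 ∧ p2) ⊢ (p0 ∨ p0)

Derivation (root first):
[Wk] p0, (p0 ∧ p2) ⊢ (p0 ∨ p0)
  [∨I₂] p0 ⊢ (p0 ∨ p0)
    [Ax] p0 ⊢ p0

Result: YES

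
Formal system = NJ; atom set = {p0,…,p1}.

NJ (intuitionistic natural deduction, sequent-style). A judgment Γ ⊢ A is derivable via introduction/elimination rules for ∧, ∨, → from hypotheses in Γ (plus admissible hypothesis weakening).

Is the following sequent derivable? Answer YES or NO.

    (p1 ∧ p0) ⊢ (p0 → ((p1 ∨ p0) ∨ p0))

Proof tree:
[→I] (p1 ∧ p0) ⊢ (p0 → ((p1 ∨ p0) ∨ p0))
  [∨I₁] p0, (p1 ∧ p0) ⊢ ((p1 ∨ p0) ∨ p0)
    [∨I₂] p0, (p1 ∧ p0) ⊢ (p1 ∨ p0)
      [Wk] p0, (p1 ∧ p0) ⊢ p0
        [Ax] p0 ⊢ p0

Result: YES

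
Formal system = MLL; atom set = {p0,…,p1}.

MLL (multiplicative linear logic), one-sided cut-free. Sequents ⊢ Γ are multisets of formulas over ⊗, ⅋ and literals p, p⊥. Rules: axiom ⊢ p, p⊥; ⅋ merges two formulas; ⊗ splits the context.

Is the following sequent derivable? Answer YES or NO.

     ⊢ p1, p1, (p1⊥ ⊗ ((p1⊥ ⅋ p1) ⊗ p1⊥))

Proof tree:
[⊗]  ⊢ p1, p1, (p1⊥ ⊗ ((p1⊥ ⅋ p1) ⊗ p1⊥))
  [Ax]  ⊢ p1, p1⊥
  [⊗]  ⊢ p1, ((p1⊥ ⅋ p1) ⊗ p1⊥)
    [⅋]  ⊢ (p1⊥ ⅋ p1)
      [Ax]  ⊢ p1, p1⊥
    [Ax]  ⊢ p1, p1⊥

Result: YES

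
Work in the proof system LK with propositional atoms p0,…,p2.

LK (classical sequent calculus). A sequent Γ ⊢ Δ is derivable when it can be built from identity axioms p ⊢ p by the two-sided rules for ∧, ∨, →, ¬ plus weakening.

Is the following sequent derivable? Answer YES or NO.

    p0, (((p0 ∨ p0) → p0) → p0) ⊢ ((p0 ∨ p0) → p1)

Enumerate valuations to refute Γ ⊢ Δ:
  v=000: Γ:[p0=F, (((p0 ∨ p0) → p0) → p0)=F] Δ:[((p0 ∨ p0) → p1)=T] refutes=False
  v=001: Γ:[p0=F, (((p0 ∨ p0) → p0) → p0)=F] Δ:[((p0 ∨ p0) → p1)=T] refutes=False
  v=010: Γ:[p0=F, (((p0 ∨ p0) → p0) → p0)=F] Δ:[((p0 ∨ p0) → p1)=T] refutes=False
  v=011: Γ:[p0=F, (((p0 ∨ p0) → p0) → p0)=F] Δ:[((p0 ∨ p0) → p1)=T] refutes=False
  v=100: Γ:[p0=T, (((p0 ∨ p0) → p0) → p0)=T] Δ:[((p0 ∨ p0) → p1)=F] refutes=True  ← countermodel

Result: NO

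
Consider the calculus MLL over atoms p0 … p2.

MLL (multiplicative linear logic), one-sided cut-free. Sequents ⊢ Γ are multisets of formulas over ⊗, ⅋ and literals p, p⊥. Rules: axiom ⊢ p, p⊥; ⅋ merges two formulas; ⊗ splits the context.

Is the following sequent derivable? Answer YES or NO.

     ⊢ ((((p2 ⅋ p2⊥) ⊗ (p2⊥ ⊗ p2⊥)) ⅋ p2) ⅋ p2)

Proof tree:
[⅋]  ⊢ ((((p2 ⅋ p2⊥) ⊗ (p2⊥ ⊗ p2⊥)) ⅋ p2) ⅋ p2)
  [⅋]  ⊢ p2, (((p2 ⅋ p2⊥) ⊗ (p2⊥ ⊗ p2⊥)) ⅋ p2)
    [⊗]  ⊢ p2, p2, ((p2 ⅋ p2⊥) ⊗ (p2⊥ ⊗ p2⊥))
      [⅋]  ⊢ (p2 ⅋ p2⊥)
        [Ax]  ⊢ p2, p2⊥
      [⊗]  ⊢ p2, p2, (p2⊥ ⊗ p2⊥)
        [Ax]  ⊢ p2, p2⊥
        [Ax]  ⊢ p2, p2⊥

Result: YES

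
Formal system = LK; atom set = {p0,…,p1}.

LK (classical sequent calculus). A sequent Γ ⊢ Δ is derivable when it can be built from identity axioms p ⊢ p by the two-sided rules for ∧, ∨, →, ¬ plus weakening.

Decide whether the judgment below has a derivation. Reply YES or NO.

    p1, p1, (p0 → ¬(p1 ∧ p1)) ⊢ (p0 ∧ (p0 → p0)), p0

Enumerate valuations to refute Γ ⊢ Δ:
  v=00: Γ:[p1=F, p1=F, (p0 → ¬(p1 ∧ p1))=T] Δ:[(p0 ∧ (p0 → p0))=F, p0=F] refutes=False
  v=01: Γ:[p1=T, p1=T, (p0 → ¬(p1 ∧ p1))=T] Δ:[(p0 ∧ (p0 → p0))=F, p0=F] refutes=True  ← countermodel

Result: NO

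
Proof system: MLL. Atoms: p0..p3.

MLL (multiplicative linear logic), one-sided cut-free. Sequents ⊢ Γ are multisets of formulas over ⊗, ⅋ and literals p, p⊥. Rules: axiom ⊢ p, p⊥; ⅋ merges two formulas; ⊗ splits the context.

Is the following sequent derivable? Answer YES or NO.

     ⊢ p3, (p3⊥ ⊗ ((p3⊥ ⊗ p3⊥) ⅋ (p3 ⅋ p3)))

Proof tree:
[⊗]  ⊢ p3, (p3⊥ ⊗ ((p3⊥ ⊗ p3⊥) ⅋ (p3 ⅋ p3)))
  [Ax]  ⊢ p3, p3⊥
  [⅋]  ⊢ ((p3⊥ ⊗ p3⊥) ⅋ (p3 ⅋ p3))
    [⅋]  ⊢ (p3⊥ ⊗ p3⊥), (p3 ⅋ p3)
      [⊗]  ⊢ p3, p3, (p3⊥ ⊗ p3⊥)
        [Ax]  ⊢ p3, p3⊥
        [Ax]  ⊢ p3, p3⊥

Result: YES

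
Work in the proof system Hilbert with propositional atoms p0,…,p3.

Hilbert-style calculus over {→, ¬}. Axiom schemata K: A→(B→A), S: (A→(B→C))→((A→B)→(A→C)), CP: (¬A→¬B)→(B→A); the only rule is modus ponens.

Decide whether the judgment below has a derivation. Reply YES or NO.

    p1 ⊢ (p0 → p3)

Search for a countermodel by truth-table:
  v=0000: Γ:[p1=F] Δ:[(p0 → p3)=T] refutes=False
  v=0001: Γ:[p1=F] Δ:[(p0 → p3)=T] refutes=False
  v=0010: Γ:[p1=F] Δ:[(p0 → p3)=T] refutes=False
  v=0011: Γ:[p1=F] Δ:[(p0 → p3)=T] refutes=False
  v=0100: Γ:[p1=T] Δ:[(p0 → p3)=T] refutes=False
  v=0101: Γ:[p1=T] Δ:[(p0 → p3)=T] refutes=False
  v=0110: Γ:[p1=T] Δ:[(p0 → p3)=T] refutes=False
  v=0111: Γ:[p1=T] Δ:[(p0 → p3)=T] refutes=False
  v=1000: Γ:[p1=F] Δ:[(p0 → p3)=F] refutes=False
  v=1001: Γ:[p1=F] Δ:[(p0 → p3)=T] refutes=False
  v=1010: Γ:[p1=F] Δ:[(p0 → p3)=F] refutes=False
  v=1011: Γ:[p1=F] Δ:[(p0 → p3)=T] refutes=False
  v=1100: Γ:[p1=T] Δ:[(p0 → p3)=F] refutes=True  ← countermodel

Result: NO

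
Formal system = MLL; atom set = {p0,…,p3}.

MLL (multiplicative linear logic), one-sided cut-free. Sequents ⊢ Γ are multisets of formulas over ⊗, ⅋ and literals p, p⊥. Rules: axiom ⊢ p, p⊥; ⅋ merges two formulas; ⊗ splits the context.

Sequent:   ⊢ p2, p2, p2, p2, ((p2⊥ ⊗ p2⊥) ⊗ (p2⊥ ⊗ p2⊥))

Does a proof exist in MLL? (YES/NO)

Derivation (root first):
[⊗]  ⊢ p2, p2, p2, p2, ((p2⊥ ⊗ p2⊥) ⊗ (p2⊥ ⊗ p2⊥))
  [⊗]  ⊢ p2, p2, (p2⊥ ⊗ p2⊥)
    [Ax]  ⊢ p2, p2⊥
    [Ax]  ⊢ p2, p2⊥
  [⊗]  ⊢ p2, p2, (p2⊥ ⊗ p2⊥)
    [Ax]  ⊢ p2, p2⊥
    [Ax]  ⊢ p2, p2⊥

Result: YES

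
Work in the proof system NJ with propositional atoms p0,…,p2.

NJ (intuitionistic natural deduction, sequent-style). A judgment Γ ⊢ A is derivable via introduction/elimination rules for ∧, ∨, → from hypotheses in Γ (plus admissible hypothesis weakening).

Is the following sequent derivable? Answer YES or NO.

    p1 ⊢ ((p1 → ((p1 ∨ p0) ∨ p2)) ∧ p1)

Derivation (root first):
[∧I] p1 ⊢ ((p1 → ((p1 ∨ p0) ∨ p2)) ∧ p1)
  [→I]  ⊢ (p1 → ((p1 ∨ p0) ∨ p2))
    [∨I₁] p1 ⊢ ((p1 ∨ p0) ∨ p2)
      [∨I₁] p1 ⊢ (p1 ∨ p0)
        [Ax] p1 ⊢ p1
  [Ax] p1 ⊢ p1

Result: YES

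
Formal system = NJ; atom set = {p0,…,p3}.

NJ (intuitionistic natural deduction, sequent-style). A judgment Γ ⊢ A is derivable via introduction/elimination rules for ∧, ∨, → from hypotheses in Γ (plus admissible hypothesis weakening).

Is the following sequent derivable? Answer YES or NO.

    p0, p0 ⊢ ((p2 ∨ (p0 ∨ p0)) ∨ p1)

Derivation trace:
[∨I₁] p0, p0 ⊢ ((p2 ∨ (p0 ∨ p0)) ∨ p1)
  [∨I₂] p0, p0 ⊢ (p2 ∨ (p0 ∨ p0))
    [∨I₁] p0, p0 ⊢ (p0 ∨ p0)
      [Wk] p0, p0 ⊢ p0
        [Ax] p0 ⊢ p0

Result: YES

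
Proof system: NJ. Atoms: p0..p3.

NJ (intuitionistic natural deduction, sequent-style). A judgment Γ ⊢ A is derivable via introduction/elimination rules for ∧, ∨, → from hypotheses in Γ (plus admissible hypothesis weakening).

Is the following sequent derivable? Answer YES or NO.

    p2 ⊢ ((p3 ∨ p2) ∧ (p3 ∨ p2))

Proof tree:
[∧I] p2 ⊢ ((p3 ∨ p2) ∧ (p3 ∨ p2))
  [∨I₂] p2 ⊢ (p3 ∨ p2)
    [Ax] p2 ⊢ p2
  [∨I₂] p2 ⊢ (p3 ∨ p2)
    [Ax] p2 ⊢ p2

Result: YES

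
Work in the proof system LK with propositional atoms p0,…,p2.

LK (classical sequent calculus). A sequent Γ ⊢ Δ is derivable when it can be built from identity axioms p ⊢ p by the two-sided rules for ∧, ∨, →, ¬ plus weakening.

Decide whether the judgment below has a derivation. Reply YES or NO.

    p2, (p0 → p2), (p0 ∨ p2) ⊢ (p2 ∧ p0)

Truth-table refutation:
  v=000: Γ:[p2=F, (p0 → p2)=T, (p0 ∨ p2)=F] Δ:[(p2 ∧ p0)=F] refutes=False
  v=001: Γ:[p2=T, (p0 → p2)=T, (p0 ∨ p2)=T] Δ:[(p2 ∧ p0)=F] refutes=True  ← countermodel

Result: NO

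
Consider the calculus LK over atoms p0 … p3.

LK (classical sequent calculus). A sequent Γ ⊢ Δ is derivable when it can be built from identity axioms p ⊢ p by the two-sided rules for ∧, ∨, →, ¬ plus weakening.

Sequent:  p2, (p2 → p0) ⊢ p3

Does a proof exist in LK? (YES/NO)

Enumerate valuations to refute Γ ⊢ Δ:
  v=0000: Γ:[p2=F, (p2 → p0)=T] Δ:[p3=F] refutes=False
  v=0001: Γ:[p2=F, (p2 → p0)=T] Δ:[p3=T] refutes=False
  v=0010: Γ:[p2=T, (p2 → p0)=F] Δ:[p3=F] refutes=False
  v=0011: Γ:[p2=T, (p2 → p0)=F] Δ:[p3=T] refutes=False
  v=0100: Γ:[p2=F, (p2 → p0)=T] Δ:[p3=F] refutes=False
  v=0101: Γ:[p2=F, (p2 → p0)=T] Δ:[p3=T] refutes=False
  v=0110: Γ:[p2=T, (p2 → p0)=F] Δ:[p3=F] refutes=False
  v=0111: Γ:[p2=T, (p2 → p0)=F] Δ:[p3=T] refutes=False
  v=1000: Γ:[p2=F, (p2 → p0)=T] Δ:[p3=F] refutes=False
  v=1001: Γ:[p2=F, (p2 → p0)=T] Δ:[p3=T] refutes=False
  v=1010: Γ:[p2=T, (p2 → p0)=T] Δ:[p3=F] refutes=True  ← countermodel

Result: NO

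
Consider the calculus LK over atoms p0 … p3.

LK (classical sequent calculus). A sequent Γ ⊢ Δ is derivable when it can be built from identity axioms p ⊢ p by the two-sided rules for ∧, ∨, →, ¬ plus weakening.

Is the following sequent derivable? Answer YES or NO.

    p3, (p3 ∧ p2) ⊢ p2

Derivation trace:
[∧L] p3, (p3 ∧ p2) ⊢ p2
  [WL] p2, p3, p3 ⊢ p2
    [WL] p2, p3 ⊢ p2
      [Ax] p2 ⊢ p2

Result: YES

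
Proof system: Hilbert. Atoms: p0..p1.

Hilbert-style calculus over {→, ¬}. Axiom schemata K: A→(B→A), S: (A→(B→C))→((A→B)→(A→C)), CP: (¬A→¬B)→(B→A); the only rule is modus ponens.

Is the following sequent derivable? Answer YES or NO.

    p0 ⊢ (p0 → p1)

Enumerate valuations to refute Γ ⊢ Δ:
  v=00: Γ:[p0=F] Δ:[(p0 → p1)=T] refutes=False
  v=01: Γ:[p0=F] Δ:[(p0 → p1)=T] refutes=False
  v=10: Γ:[p0=T] Δ:[(p0 → p1)=F] refutes=True  ← countermodel

Result: NO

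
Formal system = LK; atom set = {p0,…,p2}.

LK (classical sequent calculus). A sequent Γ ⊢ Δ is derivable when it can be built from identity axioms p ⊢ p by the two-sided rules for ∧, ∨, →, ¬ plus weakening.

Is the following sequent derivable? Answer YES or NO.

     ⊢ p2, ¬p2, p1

Proof tree:
[WR]  ⊢ p2, ¬p2, p1
  [¬R]  ⊢ p2, ¬p2
    [Ax] p2 ⊢ p2

Result: YES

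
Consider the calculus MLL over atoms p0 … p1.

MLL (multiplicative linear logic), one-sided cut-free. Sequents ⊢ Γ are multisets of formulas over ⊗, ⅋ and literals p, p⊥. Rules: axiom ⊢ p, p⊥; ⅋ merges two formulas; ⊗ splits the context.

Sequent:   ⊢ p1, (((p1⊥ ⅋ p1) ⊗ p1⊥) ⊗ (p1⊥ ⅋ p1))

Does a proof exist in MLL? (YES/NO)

Proof tree:
[⊗]  ⊢ p1, (((p1⊥ ⅋ p1) ⊗ p1⊥) ⊗ (p1⊥ ⅋ p1))
  [⊗]  ⊢ p1, ((p1⊥ ⅋ p1) ⊗ p1⊥)
    [⅋]  ⊢ (p1⊥ ⅋ p1)
      [Ax]  ⊢ p1, p1⊥
    [Ax]  ⊢ p1, p1⊥
  [⅋]  ⊢ (p1⊥ ⅋ p1)
    [Ax]  ⊢ p1, p1⊥

Result: YES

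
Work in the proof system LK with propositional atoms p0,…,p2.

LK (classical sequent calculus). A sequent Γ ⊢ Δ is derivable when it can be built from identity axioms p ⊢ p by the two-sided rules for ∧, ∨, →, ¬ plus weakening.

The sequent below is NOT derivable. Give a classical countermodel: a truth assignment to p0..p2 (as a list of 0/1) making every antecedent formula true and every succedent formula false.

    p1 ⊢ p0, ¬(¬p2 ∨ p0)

Enumerate valuations to refute Γ ⊢ Δ:
  v=000: Γ:[p1=F] Δ:[p0=F, ¬(¬p2 ∨ p0)=F] refutes=False
  v=001: Γ:[p1=F] Δ:[p0=F, ¬(¬p2 ∨ p0)=T] refutes=False
  v=010: Γ:[p1=T] Δ:[p0=F, ¬(¬p2 ∨ p0)=F] refutes=True  ← countermodel

Result: [0, 1, 0]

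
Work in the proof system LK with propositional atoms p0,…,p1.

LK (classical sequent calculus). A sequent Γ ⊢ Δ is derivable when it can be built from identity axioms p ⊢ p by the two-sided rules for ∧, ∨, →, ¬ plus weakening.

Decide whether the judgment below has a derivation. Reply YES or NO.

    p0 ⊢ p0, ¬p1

Derivation (root first):
[¬R] p0 ⊢ p0, ¬p1
  [WL] p0, p1 ⊢ p0
    [Ax] p0 ⊢ p0

Result: YES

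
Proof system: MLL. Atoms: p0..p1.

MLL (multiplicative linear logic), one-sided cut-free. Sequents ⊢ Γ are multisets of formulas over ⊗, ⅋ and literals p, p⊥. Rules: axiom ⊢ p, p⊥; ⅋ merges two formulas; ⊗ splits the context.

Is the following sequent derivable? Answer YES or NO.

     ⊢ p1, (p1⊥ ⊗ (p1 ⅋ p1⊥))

Derivation (root first):
[⊗]  ⊢ p1, (p1⊥ ⊗ (p1 ⅋ p1⊥))
  [Ax]  ⊢ p1, p1⊥
  [⅋]  ⊢ (p1 ⅋ p1⊥)
    [Ax]  ⊢ p1, p1⊥

Result: YES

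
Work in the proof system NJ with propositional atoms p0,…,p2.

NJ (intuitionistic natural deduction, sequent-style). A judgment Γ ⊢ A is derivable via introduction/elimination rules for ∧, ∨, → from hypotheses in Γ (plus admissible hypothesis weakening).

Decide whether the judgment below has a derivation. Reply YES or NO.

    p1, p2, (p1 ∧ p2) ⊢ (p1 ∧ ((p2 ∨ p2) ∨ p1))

Derivation (root first):
[∧I] p1, p2, (p1 ∧ p2) ⊢ (p1 ∧ ((p2 ∨ p2) ∨ p1))
  [Ax] p1 ⊢ p1
  [Wk] p2, (p1 ∧ p2) ⊢ ((p2 ∨ p2) ∨ p1)
    [∨I₁] p2 ⊢ ((p2 ∨ p2) ∨ p1)
      [∨I₂] p2 ⊢ (p2 ∨ p2)
        [Ax] p2 ⊢ p2

Result: YES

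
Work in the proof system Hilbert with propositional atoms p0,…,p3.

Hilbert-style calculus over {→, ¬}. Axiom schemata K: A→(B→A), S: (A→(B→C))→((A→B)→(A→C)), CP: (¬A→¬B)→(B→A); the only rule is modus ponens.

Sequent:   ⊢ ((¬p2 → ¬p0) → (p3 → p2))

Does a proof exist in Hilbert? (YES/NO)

Truth-table refutation:
  v=0000: Γ:[] Δ:[((¬p2 → ¬p0) → (p3 → p2))=T] refutes=False
  v=0001: Γ:[] Δ:[((¬p2 → ¬p0) → (p3 → p2))=F] refutes=True  ← countermodel

Result: NO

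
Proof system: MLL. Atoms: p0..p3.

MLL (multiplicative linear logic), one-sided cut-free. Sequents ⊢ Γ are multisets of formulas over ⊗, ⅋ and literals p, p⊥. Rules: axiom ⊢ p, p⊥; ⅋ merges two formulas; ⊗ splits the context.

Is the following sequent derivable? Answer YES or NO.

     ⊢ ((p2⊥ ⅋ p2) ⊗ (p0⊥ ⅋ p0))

Derivation trace:
[⊗]  ⊢ ((p2⊥ ⅋ p2) ⊗ (p0⊥ ⅋ p0))
  [⅋]  ⊢ (p2⊥ ⅋ p2)
    [Ax]  ⊢ p2, p2⊥
  [⅋]  ⊢ (p0⊥ ⅋ p0)
    [Ax]  ⊢ p0, p0⊥

Result: YES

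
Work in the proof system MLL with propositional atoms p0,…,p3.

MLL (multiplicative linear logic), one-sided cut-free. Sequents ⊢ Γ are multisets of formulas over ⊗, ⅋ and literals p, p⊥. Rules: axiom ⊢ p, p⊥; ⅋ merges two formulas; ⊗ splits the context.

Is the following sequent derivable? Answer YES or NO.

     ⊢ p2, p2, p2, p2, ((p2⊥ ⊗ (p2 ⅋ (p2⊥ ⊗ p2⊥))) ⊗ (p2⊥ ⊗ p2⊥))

Derivation (root first):
[⊗]  ⊢ p2, p2, p2, p2, ((p2⊥ ⊗ (p2 ⅋ (p2⊥ ⊗ p2⊥))) ⊗ (p2⊥ ⊗ p2⊥))
  [⊗]  ⊢ p2, p2, (p2⊥ ⊗ (p2 ⅋ (p2⊥ ⊗ p2⊥)))
    [Ax]  ⊢ p2, p2⊥
    [⅋]  ⊢ p2, (p2 ⅋ (p2⊥ ⊗ p2⊥))
      [⊗]  ⊢ p2, p2, (p2⊥ ⊗ p2⊥)
        [Ax]  ⊢ p2, p2⊥
        [Ax]  ⊢ p2, p2⊥
  [⊗]  ⊢ p2, p2, (p2⊥ ⊗ p2⊥)
    [Ax]  ⊢ p2, p2⊥
    [Ax]  ⊢ p2, p2⊥

Result: YES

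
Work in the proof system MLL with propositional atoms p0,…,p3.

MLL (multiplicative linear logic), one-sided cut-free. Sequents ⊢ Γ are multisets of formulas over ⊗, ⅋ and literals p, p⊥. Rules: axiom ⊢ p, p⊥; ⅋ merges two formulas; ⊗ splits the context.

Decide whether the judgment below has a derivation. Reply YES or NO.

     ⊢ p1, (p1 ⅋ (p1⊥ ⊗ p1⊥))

Derivation trace:
[⅋]  ⊢ p1, (p1 ⅋ (p1⊥ ⊗ p1⊥))
  [⊗]  ⊢ p1, p1, (p1⊥ ⊗ p1⊥)
    [Ax]  ⊢ p1, p1⊥
    [Ax]  ⊢ p1, p1⊥

Result: YES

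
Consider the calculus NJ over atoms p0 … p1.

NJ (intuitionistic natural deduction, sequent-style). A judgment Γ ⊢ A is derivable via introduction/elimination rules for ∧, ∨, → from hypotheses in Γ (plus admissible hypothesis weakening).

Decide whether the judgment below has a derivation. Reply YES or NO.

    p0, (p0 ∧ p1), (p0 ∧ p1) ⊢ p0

Derivation trace:
[Wk] p0, (p0 ∧ p1), (p0 ∧ p1) ⊢ p0
  [Wk] p0, (p0 ∧ p1) ⊢ p0
    [Ax] p0 ⊢ p0

Result: YES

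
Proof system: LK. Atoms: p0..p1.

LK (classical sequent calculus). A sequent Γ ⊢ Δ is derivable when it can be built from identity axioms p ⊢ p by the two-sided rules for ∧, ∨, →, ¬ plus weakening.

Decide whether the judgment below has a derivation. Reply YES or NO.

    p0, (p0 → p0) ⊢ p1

Search for a countermodel by truth-table:
  v=00: Γ:[p0=F, (p0 → p0)=T] Δ:[p1=F] refutes=False
  v=01: Γ:[p0=F, (p0 → p0)=T] Δ:[p1=T] refutes=False
  v=10: Γ:[p0=T, (p0 → p0)=T] Δ:[p1=F] refutes=True  ← countermodel

Result: NO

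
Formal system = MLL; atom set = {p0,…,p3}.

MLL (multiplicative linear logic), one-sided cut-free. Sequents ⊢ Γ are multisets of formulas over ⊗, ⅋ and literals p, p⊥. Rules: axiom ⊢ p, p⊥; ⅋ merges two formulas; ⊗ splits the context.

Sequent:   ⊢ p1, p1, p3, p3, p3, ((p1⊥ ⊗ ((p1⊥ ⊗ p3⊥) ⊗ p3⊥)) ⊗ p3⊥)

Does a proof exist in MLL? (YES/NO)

Derivation (root first):
[⊗]  ⊢ p1, p1, p3, p3, p3, ((p1⊥ ⊗ ((p1⊥ ⊗ p3⊥) ⊗ p3⊥)) ⊗ p3⊥)
  [⊗]  ⊢ p1, p1, p3, p3, (p1⊥ ⊗ ((p1⊥ ⊗ p3⊥) ⊗ p3⊥))
    [Ax]  ⊢ p1, p1⊥
    [⊗]  ⊢ p1, p3, p3, ((p1⊥ ⊗ p3⊥) ⊗ p3⊥)
      [⊗]  ⊢ p1, p3, (p1⊥ ⊗ p3⊥)
        [Ax]  ⊢ p1, p1⊥
        [Ax]  ⊢ p3, p3⊥
      [Ax]  ⊢ p3, p3⊥
  [Ax]  ⊢ p3, p3⊥

Result: YES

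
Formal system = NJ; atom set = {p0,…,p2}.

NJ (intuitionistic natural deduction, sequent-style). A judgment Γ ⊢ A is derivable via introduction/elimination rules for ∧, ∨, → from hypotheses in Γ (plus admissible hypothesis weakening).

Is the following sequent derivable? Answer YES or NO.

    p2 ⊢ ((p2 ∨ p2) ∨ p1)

Derivation trace:
[∨I₁] p2 ⊢ ((p2 ∨ p2) ∨ p1)
  [∨I₁] p2 ⊢ (p2 ∨ p2)
    [Ax] p2 ⊢ p2

Result: YES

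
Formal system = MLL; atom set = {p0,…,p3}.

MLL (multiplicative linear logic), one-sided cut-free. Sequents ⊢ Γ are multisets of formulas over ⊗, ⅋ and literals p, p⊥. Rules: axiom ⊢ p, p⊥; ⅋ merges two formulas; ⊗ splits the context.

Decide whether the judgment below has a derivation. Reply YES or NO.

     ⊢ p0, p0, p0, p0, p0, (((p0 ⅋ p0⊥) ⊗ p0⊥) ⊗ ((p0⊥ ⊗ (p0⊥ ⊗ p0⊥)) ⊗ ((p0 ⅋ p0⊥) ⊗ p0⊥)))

Proof tree:
[⊗]  ⊢ p0, p0, p0, p0, p0, (((p0 ⅋ p0⊥) ⊗ p0⊥) ⊗ ((p0⊥ ⊗ (p0⊥ ⊗ p0⊥)) ⊗ ((p0 ⅋ p0⊥) ⊗ p0⊥)))
  [⊗]  ⊢ p0, ((p0 ⅋ p0⊥) ⊗ p0⊥)
    [⅋]  ⊢ (p0 ⅋ p0⊥)
      [Ax]  ⊢ p0, p0⊥
    [Ax]  ⊢ p0, p0⊥
  [⊗]  ⊢ p0, p0, p0, p0, ((p0⊥ ⊗ (p0⊥ ⊗ p0⊥)) ⊗ ((p0 ⅋ p0⊥) ⊗ p0⊥))
    [⊗]  ⊢ p0, p0, p0, (p0⊥ ⊗ (p0⊥ ⊗ p0⊥))
      [Ax]  ⊢ p0, p0⊥
      [⊗]  ⊢ p0, p0, (p0⊥ ⊗ p0⊥)
        [Ax]  ⊢ p0, p0⊥
        [Ax]  ⊢ p0, p0⊥
    [⊗]  ⊢ p0, ((p0 ⅋ p0⊥) ⊗ p0⊥)
      [⅋]  ⊢ (p0 ⅋ p0⊥)
        [Ax]  ⊢ p0, p0⊥
      [Ax]  ⊢ p0, p0⊥

Result: YES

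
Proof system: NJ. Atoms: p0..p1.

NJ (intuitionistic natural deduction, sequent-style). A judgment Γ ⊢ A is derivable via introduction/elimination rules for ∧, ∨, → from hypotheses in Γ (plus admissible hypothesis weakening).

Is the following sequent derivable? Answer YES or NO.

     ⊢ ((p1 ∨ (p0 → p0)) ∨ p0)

Proof tree:
[∨I₁]  ⊢ ((p1 ∨ (p0 → p0)) ∨ p0)
  [∨I₂]  ⊢ (p1 ∨ (p0 → p0))
    [→I]  ⊢ (p0 → p0)
      [Ax] p0 ⊢ p0

Result: YES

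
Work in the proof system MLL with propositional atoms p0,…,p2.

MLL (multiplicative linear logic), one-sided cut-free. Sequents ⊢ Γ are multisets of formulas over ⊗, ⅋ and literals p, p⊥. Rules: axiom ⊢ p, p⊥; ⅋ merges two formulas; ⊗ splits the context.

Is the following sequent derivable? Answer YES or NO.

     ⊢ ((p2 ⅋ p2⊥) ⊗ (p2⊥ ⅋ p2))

Proof tree:
[⊗]  ⊢ ((p2 ⅋ p2⊥) ⊗ (p2⊥ ⅋ p2))
  [⅋]  ⊢ (p2 ⅋ p2⊥)
    [Ax]  ⊢ p2, p2⊥
  [⅋]  ⊢ (p2⊥ ⅋ p2)
    [Ax]  ⊢ p2, p2⊥

Result: YES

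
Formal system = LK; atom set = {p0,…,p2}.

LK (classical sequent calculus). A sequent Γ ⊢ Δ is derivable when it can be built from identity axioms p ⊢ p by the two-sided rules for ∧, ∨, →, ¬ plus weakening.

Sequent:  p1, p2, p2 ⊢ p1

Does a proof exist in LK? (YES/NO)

Proof tree:
[WL] p1, p2, p2 ⊢ p1
  [WL] p1, p2 ⊢ p1
    [Ax] p1 ⊢ p1

Result: YES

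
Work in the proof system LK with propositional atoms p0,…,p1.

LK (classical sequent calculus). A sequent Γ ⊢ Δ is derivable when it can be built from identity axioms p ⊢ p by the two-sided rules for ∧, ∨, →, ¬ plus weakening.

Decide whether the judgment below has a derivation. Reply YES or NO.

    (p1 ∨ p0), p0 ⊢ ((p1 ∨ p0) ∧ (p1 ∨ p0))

Derivation trace:
[∧R] (p1 ∨ p0), p0 ⊢ ((p1 ∨ p0) ∧ (p1 ∨ p0))
  [WL] (p1 ∨ p0), p0 ⊢ (p1 ∨ p0)
    [∨R] (p1 ∨ p0) ⊢ (p1 ∨ p0)
      [∨L] (p1 ∨ p0) ⊢ p1, p0
        [Ax] p1 ⊢ p1
        [Ax] p0 ⊢ p0
  [WL] (p1 ∨ p0), p0 ⊢ (p1 ∨ p0)
    [∨R] (p1 ∨ p0) ⊢ (p1 ∨ p0)
      [∨L] (p1 ∨ p0) ⊢ p1, p0
        [Ax] p1 ⊢ p1
        [Ax] p0 ⊢ p0

Result: YES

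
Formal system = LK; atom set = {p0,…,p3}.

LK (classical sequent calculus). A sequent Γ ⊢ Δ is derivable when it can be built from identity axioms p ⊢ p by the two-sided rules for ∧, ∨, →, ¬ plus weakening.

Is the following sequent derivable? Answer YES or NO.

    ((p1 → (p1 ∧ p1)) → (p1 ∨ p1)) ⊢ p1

Proof tree:
[→L] ((p1 → (p1 ∧ p1)) → (p1 ∨ p1)) ⊢ p1
  [→R]  ⊢ (p1 → (p1 ∧ p1))
    [∧R] p1 ⊢ (p1 ∧ p1)
      [Ax] p1 ⊢ p1
      [Ax] p1 ⊢ p1
  [∨L] (p1 ∨ p1) ⊢ p1
    [Ax] p1 ⊢ p1
    [Ax] p1 ⊢ p1

Result: YES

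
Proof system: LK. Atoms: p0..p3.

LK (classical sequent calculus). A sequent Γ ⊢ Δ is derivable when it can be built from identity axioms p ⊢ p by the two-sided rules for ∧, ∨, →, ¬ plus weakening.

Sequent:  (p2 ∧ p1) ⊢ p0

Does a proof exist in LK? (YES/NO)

Enumerate valuations to refute Γ ⊢ Δ:
  v=0000: Γ:[(p2 ∧ p1)=F] Δ:[p0=F] refutes=False
  v=0001: Γ:[(p2 ∧ p1)=F] Δ:[p0=F] refutes=False
  v=0010: Γ:[(p2 ∧ p1)=F] Δ:[p0=F] refutes=False
  v=0011: Γ:[(p2 ∧ p1)=F] Δ:[p0=F] refutes=False
  v=0100: Γ:[(p2 ∧ p1)=F] Δ:[p0=F] refutes=False
  v=0101: Γ:[(p2 ∧ p1)=F] Δ:[p0=F] refutes=False
  v=0110: Γ:[(p2 ∧ p1)=T] Δ:[p0=F] refutes=True  ← countermodel

Result: NO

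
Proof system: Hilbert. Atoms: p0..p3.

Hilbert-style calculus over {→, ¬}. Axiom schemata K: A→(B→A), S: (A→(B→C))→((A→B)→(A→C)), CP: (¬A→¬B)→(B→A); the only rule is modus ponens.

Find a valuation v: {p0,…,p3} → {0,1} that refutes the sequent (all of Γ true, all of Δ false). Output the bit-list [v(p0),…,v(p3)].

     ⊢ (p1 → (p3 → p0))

Truth-table refutation:
  v=0000: Γ:[] Δ:[(p1 → (p3 → p0))=T] refutes=False
  v=0001: Γ:[] Δ:[(p1 → (p3 → p0))=T] refutes=False
  v=0010: Γ:[] Δ:[(p1 → (p3 → p0))=T] refutes=False
  v=0011: Γ:[] Δ:[(p1 → (p3 → p0))=T] refutes=False
  v=0100: Γ:[] Δ:[(p1 → (p3 → p0))=T] refutes=False
  v=0101: Γ:[] Δ:[(p1 → (p3 → p0))=F] refutes=True  ← countermodel

Result: [0, 1, 0, 1]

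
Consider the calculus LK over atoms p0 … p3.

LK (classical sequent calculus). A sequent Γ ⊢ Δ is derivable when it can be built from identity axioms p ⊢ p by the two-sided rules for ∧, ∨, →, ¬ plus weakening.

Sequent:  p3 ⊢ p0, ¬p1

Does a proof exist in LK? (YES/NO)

Truth-table refutation:
  v=0000: Γ:[p3=F] Δ:[p0=F, ¬p1=T] refutes=False
  v=0001: Γ:[p3=T] Δ:[p0=F, ¬p1=T] refutes=False
  v=0010: Γ:[p3=F] Δ:[p0=F, ¬p1=T] refutes=False
  v=0011: Γ:[p3=T] Δ:[p0=F, ¬p1=T] refutes=False
  v=0100: Γ:[p3=F] Δ:[p0=F, ¬p1=F] refutes=False
  v=0101: Γ:[p3=T] Δ:[p0=F, ¬p1=F] refutes=True  ← countermodel

Result: NO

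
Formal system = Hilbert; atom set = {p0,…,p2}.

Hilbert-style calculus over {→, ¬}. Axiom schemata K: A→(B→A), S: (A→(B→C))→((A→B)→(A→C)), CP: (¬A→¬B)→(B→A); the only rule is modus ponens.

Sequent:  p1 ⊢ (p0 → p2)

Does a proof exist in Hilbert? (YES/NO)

Search for a countermodel by truth-table:
  v=000: Γ:[p1=F] Δ:[(p0 → p2)=T] refutes=False
  v=001: Γ:[p1=F] Δ:[(p0 → p2)=T] refutes=False
  v=010: Γ:[p1=T] Δ:[(p0 → p2)=T] refutes=False
  v=011: Γ:[p1=T] Δ:[(p0 → p2)=T] refutes=False
  v=100: Γ:[p1=F] Δ:[(p0 → p2)=F] refutes=False
  v=101: Γ:[p1=F] Δ:[(p0 → p2)=T] refutes=False
  v=110: Γ:[p1=T] Δ:[(p0 → p2)=F] refutes=True  ← countermodel

Result: NO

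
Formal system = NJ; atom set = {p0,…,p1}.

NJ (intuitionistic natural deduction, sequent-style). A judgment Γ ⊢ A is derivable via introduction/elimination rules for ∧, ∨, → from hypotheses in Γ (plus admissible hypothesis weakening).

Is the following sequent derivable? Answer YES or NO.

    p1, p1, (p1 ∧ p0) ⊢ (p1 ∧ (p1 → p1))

Derivation (root first):
[Wk] p1, p1, (p1 ∧ p0) ⊢ (p1 ∧ (p1 → p1))
  [Wk] p1, p1 ⊢ (p1 ∧ (p1 → p1))
    [∧I] p1 ⊢ (p1 ∧ (p1 → p1))
      [Ax] p1 ⊢ p1
      [→I]  ⊢ (p1 → p1)
        [Ax] p1 ⊢ p1

Result: YES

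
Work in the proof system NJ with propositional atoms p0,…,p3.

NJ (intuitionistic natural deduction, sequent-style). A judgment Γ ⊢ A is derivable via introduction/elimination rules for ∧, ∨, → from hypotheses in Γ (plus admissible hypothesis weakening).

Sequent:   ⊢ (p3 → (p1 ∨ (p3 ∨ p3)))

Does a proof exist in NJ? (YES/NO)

Derivation trace:
[→I]  ⊢ (p3 → (p1 ∨ (p3 ∨ p3)))
  [∨I₂] p3 ⊢ (p1 ∨ (p3 ∨ p3))
    [∨I₂] p3 ⊢ (p3 ∨ p3)
      [Ax] p3 ⊢ p3

Result: YES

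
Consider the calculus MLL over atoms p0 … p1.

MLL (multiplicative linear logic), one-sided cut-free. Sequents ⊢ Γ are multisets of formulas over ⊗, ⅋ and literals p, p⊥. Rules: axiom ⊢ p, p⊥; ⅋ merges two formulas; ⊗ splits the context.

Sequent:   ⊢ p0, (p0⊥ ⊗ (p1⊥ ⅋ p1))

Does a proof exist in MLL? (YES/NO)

Derivation trace:
[⊗]  ⊢ p0, (p0⊥ ⊗ (p1⊥ ⅋ p1))
  [Ax]  ⊢ p0, p0⊥
  [⅋]  ⊢ (p1⊥ ⅋ p1)
    [Ax]  ⊢ p1, p1⊥

Result: YES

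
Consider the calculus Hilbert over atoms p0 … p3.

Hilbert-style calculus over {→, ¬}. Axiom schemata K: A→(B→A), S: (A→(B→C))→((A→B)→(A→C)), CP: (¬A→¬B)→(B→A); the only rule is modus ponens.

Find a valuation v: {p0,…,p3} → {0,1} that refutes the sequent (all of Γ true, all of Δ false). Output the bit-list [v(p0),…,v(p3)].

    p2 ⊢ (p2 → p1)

Truth-table refutation:
  v=0000: Γ:[p2=F] Δ:[(p2 → p1)=T] refutes=False
  v=0001: Γ:[p2=F] Δ:[(p2 → p1)=T] refutes=False
  v=0010: Γ:[p2=T] Δ:[(p2 → p1)=F] refutes=True  ← countermodel

Result: [0, 0, 1, 0]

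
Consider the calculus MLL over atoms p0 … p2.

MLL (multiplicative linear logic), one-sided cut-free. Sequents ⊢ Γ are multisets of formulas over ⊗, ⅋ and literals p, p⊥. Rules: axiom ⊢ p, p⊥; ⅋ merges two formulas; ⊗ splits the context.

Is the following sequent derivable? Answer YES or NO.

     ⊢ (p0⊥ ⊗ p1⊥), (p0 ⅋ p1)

Derivation (root first):
[⅋]  ⊢ (p0⊥ ⊗ p1⊥), (p0 ⅋ p1)
  [⊗]  ⊢ p0, p1, (p0⊥ ⊗ p1⊥)
    [Ax]  ⊢ p0, p0⊥
    [Ax]  ⊢ p1, p1⊥

Result: YES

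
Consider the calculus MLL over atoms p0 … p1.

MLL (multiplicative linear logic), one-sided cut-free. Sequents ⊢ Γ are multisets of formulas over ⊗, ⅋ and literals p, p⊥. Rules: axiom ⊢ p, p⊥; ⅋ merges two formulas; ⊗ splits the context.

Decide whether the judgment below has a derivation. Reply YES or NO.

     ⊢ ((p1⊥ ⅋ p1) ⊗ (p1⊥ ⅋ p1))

Derivation trace:
[⊗]  ⊢ ((p1⊥ ⅋ p1) ⊗ (p1⊥ ⅋ p1))
  [⅋]  ⊢ (p1⊥ ⅋ p1)
    [Ax]  ⊢ p1, p1⊥
  [⅋]  ⊢ (p1⊥ ⅋ p1)
    [Ax]  ⊢ p1, p1⊥

Result: YES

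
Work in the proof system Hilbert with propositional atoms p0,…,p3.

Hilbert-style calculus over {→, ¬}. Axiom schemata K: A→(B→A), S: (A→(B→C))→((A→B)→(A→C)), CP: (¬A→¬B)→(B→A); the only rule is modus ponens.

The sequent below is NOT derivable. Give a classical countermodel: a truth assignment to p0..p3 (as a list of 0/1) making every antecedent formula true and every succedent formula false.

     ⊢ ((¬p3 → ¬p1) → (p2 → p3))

Search for a countermodel by truth-table:
  v=0000: Γ:[] Δ:[((¬p3 → ¬p1) → (p2 → p3))=T] refutes=False
  v=0001: Γ:[] Δ:[((¬p3 → ¬p1) → (p2 → p3))=T] refutes=False
  v=0010: Γ:[] Δ:[((¬p3 → ¬p1) → (p2 → p3))=F] refutes=True  ← countermodel

Result: [0, 0, 1, 0]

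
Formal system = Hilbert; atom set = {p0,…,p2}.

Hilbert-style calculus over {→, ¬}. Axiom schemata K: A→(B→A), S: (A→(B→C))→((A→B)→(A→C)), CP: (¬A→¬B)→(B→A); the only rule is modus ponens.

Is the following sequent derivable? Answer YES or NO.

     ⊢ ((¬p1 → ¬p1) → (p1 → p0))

Truth-table refutation:
  v=000: Γ:[] Δ:[((¬p1 → ¬p1) → (p1 → p0))=T] refutes=False
  v=001: Γ:[] Δ:[((¬p1 → ¬p1) → (p1 → p0))=T] refutes=False
  v=010: Γ:[] Δ:[((¬p1 → ¬p1) → (p1 → p0))=F] refutes=True  ← countermodel

Result: NO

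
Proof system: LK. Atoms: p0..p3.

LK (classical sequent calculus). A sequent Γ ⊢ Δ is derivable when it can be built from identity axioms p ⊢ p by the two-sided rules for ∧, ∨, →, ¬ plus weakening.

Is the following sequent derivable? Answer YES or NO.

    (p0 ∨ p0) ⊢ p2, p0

Proof tree:
[∨L] (p0 ∨ p0) ⊢ p2, p0
  [WR] p0 ⊢ p0, p2
    [Ax] p0 ⊢ p0
  [Ax] p0 ⊢ p0

Result: YES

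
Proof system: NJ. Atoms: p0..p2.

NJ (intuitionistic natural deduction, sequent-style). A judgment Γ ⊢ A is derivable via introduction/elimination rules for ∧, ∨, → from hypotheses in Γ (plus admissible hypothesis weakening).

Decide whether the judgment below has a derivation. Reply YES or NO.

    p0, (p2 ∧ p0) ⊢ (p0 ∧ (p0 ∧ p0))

Derivation (root first):
[Wk] p0, (p2 ∧ p0) ⊢ (p0 ∧ (p0 ∧ p0))
  [∧I] p0 ⊢ (p0 ∧ (p0 ∧ p0))
    [Ax] p0 ⊢ p0
    [∧I] p0 ⊢ (p0 ∧ p0)
      [Ax] p0 ⊢ p0
      [Ax] p0 ⊢ p0

Result: YES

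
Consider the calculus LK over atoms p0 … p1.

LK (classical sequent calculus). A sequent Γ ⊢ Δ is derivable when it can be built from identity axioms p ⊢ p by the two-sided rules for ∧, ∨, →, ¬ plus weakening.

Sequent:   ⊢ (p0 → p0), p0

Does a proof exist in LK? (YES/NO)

Derivation (root first):
[WR]  ⊢ (p0 → p0), p0
  [→R]  ⊢ (p0 → p0)
    [Ax] p0 ⊢ p0

Result: YES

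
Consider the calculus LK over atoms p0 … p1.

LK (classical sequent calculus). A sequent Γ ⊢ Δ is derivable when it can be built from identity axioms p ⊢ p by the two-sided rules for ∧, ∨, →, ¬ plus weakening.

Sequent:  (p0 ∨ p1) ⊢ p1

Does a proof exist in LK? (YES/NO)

Enumerate valuations to refute Γ ⊢ Δ:
  v=00: Γ:[(p0 ∨ p1)=F] Δ:[p1=F] refutes=False
  v=01: Γ:[(p0 ∨ p1)=T] Δ:[p1=T] refutes=False
  v=10: Γ:[(p0 ∨ p1)=T] Δ:[p1=F] refutes=True  ← countermodel

Result: NO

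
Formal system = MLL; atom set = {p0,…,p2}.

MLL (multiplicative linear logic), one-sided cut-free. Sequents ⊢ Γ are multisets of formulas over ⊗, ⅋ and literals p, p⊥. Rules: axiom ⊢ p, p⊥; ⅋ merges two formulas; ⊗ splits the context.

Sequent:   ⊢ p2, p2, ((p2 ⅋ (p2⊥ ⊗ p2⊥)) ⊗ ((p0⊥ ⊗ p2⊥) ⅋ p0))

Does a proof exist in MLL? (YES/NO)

Derivation (root first):
[⊗]  ⊢ p2, p2, ((p2 ⅋ (p2⊥ ⊗ p2⊥)) ⊗ ((p0⊥ ⊗ p2⊥) ⅋ p0))
  [⅋]  ⊢ p2, (p2 ⅋ (p2⊥ ⊗ p2⊥))
    [⊗]  ⊢ p2, p2, (p2⊥ ⊗ p2⊥)
      [Ax]  ⊢ p2, p2⊥
      [Ax]  ⊢ p2, p2⊥
  [⅋]  ⊢ p2, ((p0⊥ ⊗ p2⊥) ⅋ p0)
    [⊗]  ⊢ p0, p2, (p0⊥ ⊗ p2⊥)
      [Ax]  ⊢ p0, p0⊥
      [Ax]  ⊢ p2, p2⊥

Result: YES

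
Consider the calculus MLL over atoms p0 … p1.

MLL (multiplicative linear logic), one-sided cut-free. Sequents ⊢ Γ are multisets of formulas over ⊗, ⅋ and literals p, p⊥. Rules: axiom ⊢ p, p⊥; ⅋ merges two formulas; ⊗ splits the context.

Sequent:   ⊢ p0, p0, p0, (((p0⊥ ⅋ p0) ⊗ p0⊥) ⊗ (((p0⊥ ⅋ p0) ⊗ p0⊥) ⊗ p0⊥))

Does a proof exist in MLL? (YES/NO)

Derivation (root first):
[⊗]  ⊢ p0, p0, p0, (((p0⊥ ⅋ p0) ⊗ p0⊥) ⊗ (((p0⊥ ⅋ p0) ⊗ p0⊥) ⊗ p0⊥))
  [⊗]  ⊢ p0, ((p0⊥ ⅋ p0) ⊗ p0⊥)
    [⅋]  ⊢ (p0⊥ ⅋ p0)
      [Ax]  ⊢ p0, p0⊥
    [Ax]  ⊢ p0, p0⊥
  [⊗]  ⊢ p0, p0, (((p0⊥ ⅋ p0) ⊗ p0⊥) ⊗ p0⊥)
    [⊗]  ⊢ p0, ((p0⊥ ⅋ p0) ⊗ p0⊥)
      [⅋]  ⊢ (p0⊥ ⅋ p0)
        [Ax]  ⊢ p0, p0⊥
      [Ax]  ⊢ p0, p0⊥
    [Ax]  ⊢ p0, p0⊥

Result: YES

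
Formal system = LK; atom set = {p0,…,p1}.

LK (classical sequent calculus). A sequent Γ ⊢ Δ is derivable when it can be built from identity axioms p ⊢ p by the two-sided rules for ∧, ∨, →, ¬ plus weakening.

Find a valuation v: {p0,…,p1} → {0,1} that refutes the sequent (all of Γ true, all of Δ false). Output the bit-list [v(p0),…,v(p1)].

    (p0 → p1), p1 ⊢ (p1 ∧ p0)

Search for a countermodel by truth-table:
  v=00: Γ:[(p0 → p1)=T, p1=F] Δ:[(p1 ∧ p0)=F] refutes=False
  v=01: Γ:[(p0 → p1)=T, p1=T] Δ:[(p1 ∧ p0)=F] refutes=True  ← countermodel

Result: [0, 1]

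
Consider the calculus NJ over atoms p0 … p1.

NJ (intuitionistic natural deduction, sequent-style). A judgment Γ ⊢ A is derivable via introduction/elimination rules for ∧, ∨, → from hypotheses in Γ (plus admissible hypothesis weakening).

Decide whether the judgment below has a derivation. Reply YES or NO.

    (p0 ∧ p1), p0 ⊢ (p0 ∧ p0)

Derivation trace:
[∧I] (p0 ∧ p1), p0 ⊢ (p0 ∧ p0)
  [Ax] p0 ⊢ p0
  [Wk] p0, p0, (p0 ∧ p1) ⊢ p0
    [Wk] p0, p0 ⊢ p0
      [Ax] p0 ⊢ p0

Result: YES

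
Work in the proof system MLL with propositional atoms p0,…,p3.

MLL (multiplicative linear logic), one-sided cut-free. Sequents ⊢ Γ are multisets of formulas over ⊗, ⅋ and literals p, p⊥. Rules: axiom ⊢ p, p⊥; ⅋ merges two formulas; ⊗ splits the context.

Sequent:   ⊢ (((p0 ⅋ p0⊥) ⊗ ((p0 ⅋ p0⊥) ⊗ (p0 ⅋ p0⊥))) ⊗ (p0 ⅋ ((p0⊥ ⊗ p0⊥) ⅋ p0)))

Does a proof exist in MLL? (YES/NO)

Proof tree:
[⊗]  ⊢ (((p0 ⅋ p0⊥) ⊗ ((p0 ⅋ p0⊥) ⊗ (p0 ⅋ p0⊥))) ⊗ (p0 ⅋ ((p0⊥ ⊗ p0⊥) ⅋ p0)))
  [⊗]  ⊢ ((p0 ⅋ p0⊥) ⊗ ((p0 ⅋ p0⊥) ⊗ (p0 ⅋ p0⊥)))
    [⅋]  ⊢ (p0 ⅋ p0⊥)
      [Ax]  ⊢ p0, p0⊥
    [⊗]  ⊢ ((p0 ⅋ p0⊥) ⊗ (p0 ⅋ p0⊥))
      [⅋]  ⊢ (p0 ⅋ p0⊥)
        [Ax]  ⊢ p0, p0⊥
      [⅋]  ⊢ (p0 ⅋ p0⊥)
        [Ax]  ⊢ p0, p0⊥
  [⅋]  ⊢ (p0 ⅋ ((p0⊥ ⊗ p0⊥) ⅋ p0))
    [⅋]  ⊢ p0, ((p0⊥ ⊗ p0⊥) ⅋ p0)
      [⊗]  ⊢ p0, p0, (p0⊥ ⊗ p0⊥)
        [Ax]  ⊢ p0, p0⊥
        [Ax]  ⊢ p0, p0⊥

Result: YES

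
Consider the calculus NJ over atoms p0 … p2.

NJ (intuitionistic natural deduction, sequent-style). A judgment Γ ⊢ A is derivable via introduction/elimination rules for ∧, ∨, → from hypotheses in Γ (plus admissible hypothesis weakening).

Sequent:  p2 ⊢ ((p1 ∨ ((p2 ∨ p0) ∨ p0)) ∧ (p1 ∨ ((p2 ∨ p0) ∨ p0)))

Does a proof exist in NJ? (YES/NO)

Proof tree:
[∧I] p2 ⊢ ((p1 ∨ ((p2 ∨ p0) ∨ p0)) ∧ (p1 ∨ ((p2 ∨ p0) ∨ p0)))
  [∨I₂] p2 ⊢ (p1 ∨ ((p2 ∨ p0) ∨ p0))
    [∨I₁] p2 ⊢ ((p2 ∨ p0) ∨ p0)
      [∨I₁] p2 ⊢ (p2 ∨ p0)
        [Ax] p2 ⊢ p2
  [∨I₂] p2 ⊢ (p1 ∨ ((p2 ∨ p0) ∨ p0))
    [∨I₁] p2 ⊢ ((p2 ∨ p0) ∨ p0)
      [∨I₁] p2 ⊢ (p2 ∨ p0)
        [Ax] p2 ⊢ p2

Result: YES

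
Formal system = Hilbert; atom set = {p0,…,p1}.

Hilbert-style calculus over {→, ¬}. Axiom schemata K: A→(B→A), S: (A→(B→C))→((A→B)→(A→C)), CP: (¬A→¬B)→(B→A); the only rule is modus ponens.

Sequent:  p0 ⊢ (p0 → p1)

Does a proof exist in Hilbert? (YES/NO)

Search for a countermodel by truth-table:
  v=00: Γ:[p0=F] Δ:[(p0 → p1)=T] refutes=False
  v=01: Γ:[p0=F] Δ:[(p0 → p1)=T] refutes=False
  v=10: Γ:[p0=T] Δ:[(p0 → p1)=F] refutes=True  ← countermodel

Result: NO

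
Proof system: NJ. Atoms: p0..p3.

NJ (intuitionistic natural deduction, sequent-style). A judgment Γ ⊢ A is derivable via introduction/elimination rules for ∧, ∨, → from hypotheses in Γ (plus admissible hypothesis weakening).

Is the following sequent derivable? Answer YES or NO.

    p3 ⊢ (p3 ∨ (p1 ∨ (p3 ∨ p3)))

Derivation (root first):
[∨I₂] p3 ⊢ (p3 ∨ (p1 ∨ (p3 ∨ p3)))
  [∨I₂] p3 ⊢ (p1 ∨ (p3 ∨ p3))
    [∨I₂] p3 ⊢ (p3 ∨ p3)
      [Ax] p3 ⊢ p3

Result: YES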